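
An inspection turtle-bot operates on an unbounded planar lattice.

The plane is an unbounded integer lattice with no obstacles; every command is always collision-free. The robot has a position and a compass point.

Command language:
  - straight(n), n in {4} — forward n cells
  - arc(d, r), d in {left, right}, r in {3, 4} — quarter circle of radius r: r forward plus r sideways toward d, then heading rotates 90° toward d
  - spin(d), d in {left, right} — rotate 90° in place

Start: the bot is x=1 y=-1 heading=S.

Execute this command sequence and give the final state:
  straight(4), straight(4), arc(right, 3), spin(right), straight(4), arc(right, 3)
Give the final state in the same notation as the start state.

x=1 y=-5 heading=E

start: x=1 y=-1 heading=S
step 1 (straight(4)): x=1 y=-5 heading=S
step 2 (straight(4)): x=1 y=-9 heading=S
step 3 (arc(right, 3)): x=-2 y=-12 heading=W
step 4 (spin(right)): x=-2 y=-12 heading=N
step 5 (straight(4)): x=-2 y=-8 heading=N
step 6 (arc(right, 3)): x=1 y=-5 heading=E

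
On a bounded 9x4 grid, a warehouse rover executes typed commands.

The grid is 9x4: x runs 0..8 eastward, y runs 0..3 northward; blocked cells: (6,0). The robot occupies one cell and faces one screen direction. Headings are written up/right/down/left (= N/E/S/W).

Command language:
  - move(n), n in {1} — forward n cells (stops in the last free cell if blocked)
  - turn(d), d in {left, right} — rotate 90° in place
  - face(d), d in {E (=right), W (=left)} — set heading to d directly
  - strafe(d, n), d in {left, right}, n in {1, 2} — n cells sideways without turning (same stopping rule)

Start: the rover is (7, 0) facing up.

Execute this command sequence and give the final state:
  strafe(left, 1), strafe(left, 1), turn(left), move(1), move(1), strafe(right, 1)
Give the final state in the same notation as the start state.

start: (7, 0) facing up
1. strafe(left, 1) → (7, 0) facing up
2. strafe(left, 1) → (7, 0) facing up
3. turn(left) → (7, 0) facing left
4. move(1) → (7, 0) facing left
5. move(1) → (7, 0) facing left
6. strafe(right, 1) → (7, 1) facing left

(7, 1) facing left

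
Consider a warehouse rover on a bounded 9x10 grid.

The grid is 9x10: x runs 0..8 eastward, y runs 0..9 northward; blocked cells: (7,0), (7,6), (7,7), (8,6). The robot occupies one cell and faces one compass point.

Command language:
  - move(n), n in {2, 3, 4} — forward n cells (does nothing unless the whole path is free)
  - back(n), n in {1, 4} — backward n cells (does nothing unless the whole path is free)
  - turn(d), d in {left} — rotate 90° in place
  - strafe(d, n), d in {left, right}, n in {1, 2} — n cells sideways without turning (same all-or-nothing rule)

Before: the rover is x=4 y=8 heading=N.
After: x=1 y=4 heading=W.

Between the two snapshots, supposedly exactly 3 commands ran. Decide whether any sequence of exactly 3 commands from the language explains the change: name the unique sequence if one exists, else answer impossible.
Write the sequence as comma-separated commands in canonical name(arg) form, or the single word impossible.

key: cell and facing (now W) both changed — the 3 commands mix motion and turning
initial: x=4 y=8 heading=N
1. back(4) → x=4 y=4 heading=N
2. turn(left) → x=4 y=4 heading=W
3. move(3) → x=1 y=4 heading=W
uniquely the one of 1000 3-step routes that fits.

back(4), turn(left), move(3)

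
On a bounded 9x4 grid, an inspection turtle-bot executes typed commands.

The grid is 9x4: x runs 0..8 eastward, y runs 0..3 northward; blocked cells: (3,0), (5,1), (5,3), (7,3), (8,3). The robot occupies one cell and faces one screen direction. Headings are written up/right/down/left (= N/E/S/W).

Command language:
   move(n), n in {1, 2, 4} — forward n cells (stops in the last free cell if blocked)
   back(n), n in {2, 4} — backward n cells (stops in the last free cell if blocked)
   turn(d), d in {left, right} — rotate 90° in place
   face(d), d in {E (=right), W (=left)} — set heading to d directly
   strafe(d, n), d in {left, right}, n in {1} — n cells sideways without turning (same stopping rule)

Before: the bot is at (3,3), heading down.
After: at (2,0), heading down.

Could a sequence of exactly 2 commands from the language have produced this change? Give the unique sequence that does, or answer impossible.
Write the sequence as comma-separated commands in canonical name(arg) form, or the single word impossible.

key: move(4) runs into the grid edge before its full distance
start: at (3,3), heading down
1. strafe(right, 1) → at (2,3), heading down
2. move(4) → at (2,0), heading down
no rival 2-sequence matches.

strafe(right, 1), move(4)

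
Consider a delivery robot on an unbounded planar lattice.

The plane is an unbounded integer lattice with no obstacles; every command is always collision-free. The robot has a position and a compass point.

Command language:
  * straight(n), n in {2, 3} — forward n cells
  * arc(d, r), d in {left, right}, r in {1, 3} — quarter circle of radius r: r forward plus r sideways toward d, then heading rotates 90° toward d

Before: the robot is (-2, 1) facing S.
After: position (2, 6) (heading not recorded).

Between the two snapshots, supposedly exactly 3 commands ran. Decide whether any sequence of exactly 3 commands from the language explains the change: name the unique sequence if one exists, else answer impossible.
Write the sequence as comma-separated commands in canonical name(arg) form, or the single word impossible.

arc(left, 1), arc(left, 3), straight(3)

key: order matters: swapping arc(left, 1) and straight(3) lands elsewhere
begin: (-2, 1) facing S
[1] after arc(left, 1): (-1, 0) facing E
[2] after arc(left, 3): (2, 3) facing N
[3] after straight(3): (2, 6) facing N
uniquely the one of 216 3-step routes that fits.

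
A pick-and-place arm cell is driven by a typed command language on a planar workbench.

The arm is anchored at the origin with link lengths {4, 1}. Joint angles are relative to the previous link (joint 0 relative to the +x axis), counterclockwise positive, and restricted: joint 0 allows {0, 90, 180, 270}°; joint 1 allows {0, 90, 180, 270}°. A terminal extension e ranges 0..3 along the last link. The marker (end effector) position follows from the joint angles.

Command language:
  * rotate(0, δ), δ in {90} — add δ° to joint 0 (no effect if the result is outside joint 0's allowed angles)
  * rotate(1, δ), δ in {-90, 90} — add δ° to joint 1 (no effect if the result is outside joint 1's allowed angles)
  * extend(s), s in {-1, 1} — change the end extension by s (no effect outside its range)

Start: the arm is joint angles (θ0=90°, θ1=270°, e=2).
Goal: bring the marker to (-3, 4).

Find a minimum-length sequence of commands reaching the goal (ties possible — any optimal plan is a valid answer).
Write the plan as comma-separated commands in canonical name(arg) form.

start: joint angles (θ0=90°, θ1=270°, e=2)
[1] after rotate(1, 90): joint angles (θ0=90°, θ1=0°, e=2)
[2] after rotate(1, 90): joint angles (θ0=90°, θ1=90°, e=2)
nothing shorter than 2 reaches the goal.

rotate(1, 90), rotate(1, 90)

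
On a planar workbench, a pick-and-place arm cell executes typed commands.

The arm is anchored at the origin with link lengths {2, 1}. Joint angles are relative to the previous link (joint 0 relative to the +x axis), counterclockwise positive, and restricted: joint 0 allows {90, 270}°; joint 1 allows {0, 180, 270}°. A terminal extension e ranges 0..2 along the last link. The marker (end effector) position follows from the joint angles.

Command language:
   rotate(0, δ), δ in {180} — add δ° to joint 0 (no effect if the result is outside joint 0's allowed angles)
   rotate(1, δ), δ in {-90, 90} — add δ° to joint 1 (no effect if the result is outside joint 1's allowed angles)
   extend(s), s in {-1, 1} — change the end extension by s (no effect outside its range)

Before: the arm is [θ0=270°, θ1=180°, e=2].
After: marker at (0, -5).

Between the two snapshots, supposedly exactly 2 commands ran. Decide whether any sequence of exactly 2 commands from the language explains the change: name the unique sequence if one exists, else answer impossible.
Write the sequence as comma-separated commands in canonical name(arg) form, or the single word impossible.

rotate(1, 90), rotate(1, 90)

begin: [θ0=270°, θ1=180°, e=2]
t=1 rotate(1, 90) ⇒ [θ0=270°, θ1=270°, e=2]
t=2 rotate(1, 90) ⇒ [θ0=270°, θ1=0°, e=2]
uniquely the one of 25 2-step routes that fits.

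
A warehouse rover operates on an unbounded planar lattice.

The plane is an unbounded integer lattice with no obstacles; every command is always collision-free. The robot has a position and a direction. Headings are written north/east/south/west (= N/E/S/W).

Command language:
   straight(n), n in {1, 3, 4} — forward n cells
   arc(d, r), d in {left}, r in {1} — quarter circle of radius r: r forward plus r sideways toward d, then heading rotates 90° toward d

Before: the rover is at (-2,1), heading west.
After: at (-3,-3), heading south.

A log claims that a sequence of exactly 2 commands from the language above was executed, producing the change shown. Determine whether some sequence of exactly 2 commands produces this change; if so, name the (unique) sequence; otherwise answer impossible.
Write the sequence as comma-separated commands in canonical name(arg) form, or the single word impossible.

arc(left, 1), straight(3)

key: running straight(3) before arc(left, 1) would end elsewhere — order is forced
from: at (-2,1), heading west
step 1 (arc(left, 1)): at (-3,0), heading south
step 2 (straight(3)): at (-3,-3), heading south
no rival 2-sequence matches.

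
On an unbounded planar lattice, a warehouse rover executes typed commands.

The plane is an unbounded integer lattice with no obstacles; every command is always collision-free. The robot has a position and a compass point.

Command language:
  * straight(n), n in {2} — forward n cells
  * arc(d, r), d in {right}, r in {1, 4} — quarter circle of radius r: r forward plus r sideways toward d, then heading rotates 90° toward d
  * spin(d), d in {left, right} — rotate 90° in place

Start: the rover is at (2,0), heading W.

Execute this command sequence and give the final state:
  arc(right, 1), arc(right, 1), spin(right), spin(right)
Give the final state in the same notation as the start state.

at (2,2), heading W

t0: at (2,0), heading W
step 1 (arc(right, 1)): at (1,1), heading N
step 2 (arc(right, 1)): at (2,2), heading E
step 3 (spin(right)): at (2,2), heading S
step 4 (spin(right)): at (2,2), heading W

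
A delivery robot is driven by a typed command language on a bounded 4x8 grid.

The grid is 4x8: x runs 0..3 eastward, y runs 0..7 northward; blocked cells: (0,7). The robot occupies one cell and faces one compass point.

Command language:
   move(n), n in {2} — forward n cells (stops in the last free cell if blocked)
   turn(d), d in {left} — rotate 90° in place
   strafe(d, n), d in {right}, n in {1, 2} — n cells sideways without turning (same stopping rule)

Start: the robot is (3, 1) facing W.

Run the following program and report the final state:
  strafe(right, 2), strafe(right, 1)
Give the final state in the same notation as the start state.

from: (3, 1) facing W
step 1 (strafe(right, 2)): (3, 3) facing W
step 2 (strafe(right, 1)): (3, 4) facing W

(3, 4) facing W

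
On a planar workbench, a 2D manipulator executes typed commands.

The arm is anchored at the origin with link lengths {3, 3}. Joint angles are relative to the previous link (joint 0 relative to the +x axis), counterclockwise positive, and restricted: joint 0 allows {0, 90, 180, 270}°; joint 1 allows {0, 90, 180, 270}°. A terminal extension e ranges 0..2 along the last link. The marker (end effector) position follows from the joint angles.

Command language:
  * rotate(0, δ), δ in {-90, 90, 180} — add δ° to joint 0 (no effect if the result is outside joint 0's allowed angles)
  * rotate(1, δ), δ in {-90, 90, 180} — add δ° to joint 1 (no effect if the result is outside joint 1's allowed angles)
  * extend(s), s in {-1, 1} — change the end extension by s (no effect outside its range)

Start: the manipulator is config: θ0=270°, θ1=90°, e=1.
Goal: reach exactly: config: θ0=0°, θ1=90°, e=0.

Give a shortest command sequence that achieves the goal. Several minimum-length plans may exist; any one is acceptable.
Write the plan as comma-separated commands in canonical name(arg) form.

start: config: θ0=270°, θ1=90°, e=1
[1] after rotate(0, 90): config: θ0=0°, θ1=90°, e=1
[2] after extend(-1): config: θ0=0°, θ1=90°, e=0
nothing shorter than 2 reaches the goal.

rotate(0, 90), extend(-1)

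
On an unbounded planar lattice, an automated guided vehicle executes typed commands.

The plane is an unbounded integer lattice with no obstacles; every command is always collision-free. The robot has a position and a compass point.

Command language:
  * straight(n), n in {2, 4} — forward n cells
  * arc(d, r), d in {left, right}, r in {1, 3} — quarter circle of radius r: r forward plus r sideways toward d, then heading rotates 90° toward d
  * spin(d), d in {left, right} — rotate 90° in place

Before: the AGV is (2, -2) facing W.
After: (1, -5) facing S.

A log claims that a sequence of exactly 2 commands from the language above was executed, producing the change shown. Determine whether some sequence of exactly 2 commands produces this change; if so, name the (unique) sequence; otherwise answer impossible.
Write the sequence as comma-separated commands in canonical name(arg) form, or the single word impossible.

arc(left, 1), straight(2)

key: cell and facing (now S) both changed — the 2 commands mix motion and turning
from: (2, -2) facing W
[1] after arc(left, 1): (1, -3) facing S
[2] after straight(2): (1, -5) facing S
no other 2-command option fits: unique.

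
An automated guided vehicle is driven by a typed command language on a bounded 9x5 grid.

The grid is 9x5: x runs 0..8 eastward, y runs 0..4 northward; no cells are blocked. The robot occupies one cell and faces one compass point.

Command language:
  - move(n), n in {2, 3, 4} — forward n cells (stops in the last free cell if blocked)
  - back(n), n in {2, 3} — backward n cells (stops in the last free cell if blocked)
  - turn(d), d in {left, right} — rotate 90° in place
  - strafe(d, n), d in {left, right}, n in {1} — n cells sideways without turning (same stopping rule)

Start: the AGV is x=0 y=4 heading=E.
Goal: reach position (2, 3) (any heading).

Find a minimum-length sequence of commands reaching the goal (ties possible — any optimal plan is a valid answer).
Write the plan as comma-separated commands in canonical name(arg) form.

strafe(right, 1), move(2)

begin: x=0 y=4 heading=E
step 1 (strafe(right, 1)): x=0 y=3 heading=E
step 2 (move(2)): x=2 y=3 heading=E
nothing shorter than 2 reaches the goal.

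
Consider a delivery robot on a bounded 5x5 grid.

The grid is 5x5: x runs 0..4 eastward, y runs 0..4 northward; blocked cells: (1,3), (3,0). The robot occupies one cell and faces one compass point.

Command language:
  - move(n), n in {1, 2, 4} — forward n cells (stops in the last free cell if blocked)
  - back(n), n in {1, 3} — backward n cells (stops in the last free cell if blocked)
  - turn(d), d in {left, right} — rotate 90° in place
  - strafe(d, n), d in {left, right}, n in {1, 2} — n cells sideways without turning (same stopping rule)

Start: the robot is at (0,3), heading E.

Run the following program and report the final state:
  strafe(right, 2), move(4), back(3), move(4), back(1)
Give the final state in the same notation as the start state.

at (3,1), heading E

begin: at (0,3), heading E
step 1 (strafe(right, 2)): at (0,1), heading E
step 2 (move(4)): at (4,1), heading E
step 3 (back(3)): at (1,1), heading E
step 4 (move(4)): at (4,1), heading E
step 5 (back(1)): at (3,1), heading E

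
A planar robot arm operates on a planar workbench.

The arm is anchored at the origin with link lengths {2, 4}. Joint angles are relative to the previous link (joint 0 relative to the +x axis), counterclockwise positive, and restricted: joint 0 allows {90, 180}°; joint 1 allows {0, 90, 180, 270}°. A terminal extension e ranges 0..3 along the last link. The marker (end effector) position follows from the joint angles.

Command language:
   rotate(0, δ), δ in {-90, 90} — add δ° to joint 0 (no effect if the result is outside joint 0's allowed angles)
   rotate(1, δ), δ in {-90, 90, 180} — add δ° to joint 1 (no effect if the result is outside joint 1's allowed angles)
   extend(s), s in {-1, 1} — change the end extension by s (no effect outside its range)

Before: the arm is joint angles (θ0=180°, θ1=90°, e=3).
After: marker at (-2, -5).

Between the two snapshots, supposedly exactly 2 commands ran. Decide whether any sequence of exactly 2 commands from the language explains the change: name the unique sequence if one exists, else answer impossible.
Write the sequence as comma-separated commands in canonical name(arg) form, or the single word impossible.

extend(-1), extend(-1)

start: joint angles (θ0=180°, θ1=90°, e=3)
1. extend(-1) → joint angles (θ0=180°, θ1=90°, e=2)
2. extend(-1) → joint angles (θ0=180°, θ1=90°, e=1)
uniquely the one of 49 2-step routes that fits.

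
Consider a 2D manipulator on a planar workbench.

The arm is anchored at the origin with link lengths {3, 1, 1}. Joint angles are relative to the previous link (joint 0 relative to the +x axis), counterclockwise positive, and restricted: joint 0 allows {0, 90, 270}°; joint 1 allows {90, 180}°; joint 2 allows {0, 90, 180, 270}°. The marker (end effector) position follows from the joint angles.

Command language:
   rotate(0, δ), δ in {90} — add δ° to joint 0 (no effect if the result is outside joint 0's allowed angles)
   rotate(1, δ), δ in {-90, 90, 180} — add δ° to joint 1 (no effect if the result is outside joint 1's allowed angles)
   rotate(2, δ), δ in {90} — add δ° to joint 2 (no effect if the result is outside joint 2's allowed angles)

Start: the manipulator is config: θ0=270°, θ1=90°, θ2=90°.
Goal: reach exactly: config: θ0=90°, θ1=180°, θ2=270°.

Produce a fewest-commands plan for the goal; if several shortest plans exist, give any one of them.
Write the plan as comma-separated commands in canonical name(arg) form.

t0: config: θ0=270°, θ1=90°, θ2=90°
step 1 (rotate(2, 90)): config: θ0=270°, θ1=90°, θ2=180°
step 2 (rotate(2, 90)): config: θ0=270°, θ1=90°, θ2=270°
step 3 (rotate(0, 90)): config: θ0=0°, θ1=90°, θ2=270°
step 4 (rotate(0, 90)): config: θ0=90°, θ1=90°, θ2=270°
step 5 (rotate(1, 90)): config: θ0=90°, θ1=180°, θ2=270°
minimal: 5 command(s), checked below 5.

rotate(2, 90), rotate(2, 90), rotate(0, 90), rotate(0, 90), rotate(1, 90)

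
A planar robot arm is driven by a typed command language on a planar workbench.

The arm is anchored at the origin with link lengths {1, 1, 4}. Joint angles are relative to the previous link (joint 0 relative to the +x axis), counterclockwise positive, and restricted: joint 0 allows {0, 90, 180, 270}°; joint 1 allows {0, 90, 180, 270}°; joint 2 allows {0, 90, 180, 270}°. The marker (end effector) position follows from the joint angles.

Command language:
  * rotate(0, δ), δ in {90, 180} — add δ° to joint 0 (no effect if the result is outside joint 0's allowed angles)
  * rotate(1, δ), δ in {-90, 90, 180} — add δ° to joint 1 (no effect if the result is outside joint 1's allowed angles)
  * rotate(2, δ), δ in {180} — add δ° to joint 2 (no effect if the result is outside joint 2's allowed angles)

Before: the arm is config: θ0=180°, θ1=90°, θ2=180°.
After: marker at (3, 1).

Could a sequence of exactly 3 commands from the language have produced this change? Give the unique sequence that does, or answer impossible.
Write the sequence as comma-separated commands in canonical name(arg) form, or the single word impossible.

rotate(0, 90), rotate(0, 90), rotate(0, 90)

initial: config: θ0=180°, θ1=90°, θ2=180°
[1] after rotate(0, 90): config: θ0=270°, θ1=90°, θ2=180°
[2] after rotate(0, 90): config: θ0=0°, θ1=90°, θ2=180°
[3] after rotate(0, 90): config: θ0=90°, θ1=90°, θ2=180°
no other 3-command option fits: unique.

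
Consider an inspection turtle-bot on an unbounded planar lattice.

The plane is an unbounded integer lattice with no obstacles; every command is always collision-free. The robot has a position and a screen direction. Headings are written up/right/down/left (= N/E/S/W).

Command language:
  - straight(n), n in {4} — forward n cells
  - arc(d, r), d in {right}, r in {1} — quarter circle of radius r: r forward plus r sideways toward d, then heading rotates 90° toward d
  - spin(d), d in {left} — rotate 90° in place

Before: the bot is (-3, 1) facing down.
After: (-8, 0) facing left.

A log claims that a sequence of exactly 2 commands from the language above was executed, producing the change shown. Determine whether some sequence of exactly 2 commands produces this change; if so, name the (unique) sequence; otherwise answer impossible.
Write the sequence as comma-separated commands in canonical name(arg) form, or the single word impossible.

key: order matters: swapping arc(right, 1) and straight(4) lands elsewhere
initial: (-3, 1) facing down
step 1 (arc(right, 1)): (-4, 0) facing left
step 2 (straight(4)): (-8, 0) facing left
no other 2-command option fits: unique.

arc(right, 1), straight(4)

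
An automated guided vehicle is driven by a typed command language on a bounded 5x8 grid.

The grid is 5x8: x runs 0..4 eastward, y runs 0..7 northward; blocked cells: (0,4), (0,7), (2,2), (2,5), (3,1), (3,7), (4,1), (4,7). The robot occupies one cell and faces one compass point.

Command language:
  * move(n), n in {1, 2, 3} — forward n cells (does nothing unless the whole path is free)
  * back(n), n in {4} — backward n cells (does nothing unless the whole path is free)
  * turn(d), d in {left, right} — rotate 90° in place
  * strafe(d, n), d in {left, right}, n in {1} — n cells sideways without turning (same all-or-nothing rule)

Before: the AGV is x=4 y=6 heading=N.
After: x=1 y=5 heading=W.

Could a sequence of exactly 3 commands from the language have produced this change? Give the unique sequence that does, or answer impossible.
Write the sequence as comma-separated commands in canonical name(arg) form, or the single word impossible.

key: cell and facing (now W) both changed — the 3 commands mix motion and turning
start: x=4 y=6 heading=N
t=1 turn(left) ⇒ x=4 y=6 heading=W
t=2 move(3) ⇒ x=1 y=6 heading=W
t=3 strafe(left, 1) ⇒ x=1 y=5 heading=W
no other 3-command option fits: unique.

turn(left), move(3), strafe(left, 1)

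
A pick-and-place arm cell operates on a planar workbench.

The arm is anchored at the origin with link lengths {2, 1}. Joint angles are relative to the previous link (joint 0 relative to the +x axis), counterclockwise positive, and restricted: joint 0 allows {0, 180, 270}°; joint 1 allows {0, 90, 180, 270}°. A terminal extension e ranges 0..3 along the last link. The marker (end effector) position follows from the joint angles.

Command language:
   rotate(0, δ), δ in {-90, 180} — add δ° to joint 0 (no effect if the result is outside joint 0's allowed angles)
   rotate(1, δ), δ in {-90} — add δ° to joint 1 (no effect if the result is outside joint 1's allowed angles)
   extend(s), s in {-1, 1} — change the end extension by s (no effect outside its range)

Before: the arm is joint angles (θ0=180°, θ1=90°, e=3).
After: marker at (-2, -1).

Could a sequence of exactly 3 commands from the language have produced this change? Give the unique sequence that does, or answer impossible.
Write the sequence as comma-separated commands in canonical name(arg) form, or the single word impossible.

extend(-1), extend(-1), extend(-1)

begin: joint angles (θ0=180°, θ1=90°, e=3)
step 1 (extend(-1)): joint angles (θ0=180°, θ1=90°, e=2)
step 2 (extend(-1)): joint angles (θ0=180°, θ1=90°, e=1)
step 3 (extend(-1)): joint angles (θ0=180°, θ1=90°, e=0)
all 125 alternatives checked — unique.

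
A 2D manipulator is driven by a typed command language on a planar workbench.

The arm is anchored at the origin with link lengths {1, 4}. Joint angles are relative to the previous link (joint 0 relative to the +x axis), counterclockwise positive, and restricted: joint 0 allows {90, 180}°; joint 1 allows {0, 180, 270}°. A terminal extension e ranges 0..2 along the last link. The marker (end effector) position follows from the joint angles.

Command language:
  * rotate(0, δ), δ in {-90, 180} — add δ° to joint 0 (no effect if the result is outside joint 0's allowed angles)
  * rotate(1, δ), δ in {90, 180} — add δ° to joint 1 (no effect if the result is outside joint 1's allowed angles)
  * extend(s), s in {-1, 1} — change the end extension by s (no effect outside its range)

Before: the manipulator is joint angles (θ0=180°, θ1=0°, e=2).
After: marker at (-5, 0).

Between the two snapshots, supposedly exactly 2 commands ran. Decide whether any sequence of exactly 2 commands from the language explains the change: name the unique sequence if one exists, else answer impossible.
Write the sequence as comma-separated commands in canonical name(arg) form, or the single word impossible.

begin: joint angles (θ0=180°, θ1=0°, e=2)
t=1 extend(-1) ⇒ joint angles (θ0=180°, θ1=0°, e=1)
t=2 extend(-1) ⇒ joint angles (θ0=180°, θ1=0°, e=0)
all 36 alternatives checked — unique.

extend(-1), extend(-1)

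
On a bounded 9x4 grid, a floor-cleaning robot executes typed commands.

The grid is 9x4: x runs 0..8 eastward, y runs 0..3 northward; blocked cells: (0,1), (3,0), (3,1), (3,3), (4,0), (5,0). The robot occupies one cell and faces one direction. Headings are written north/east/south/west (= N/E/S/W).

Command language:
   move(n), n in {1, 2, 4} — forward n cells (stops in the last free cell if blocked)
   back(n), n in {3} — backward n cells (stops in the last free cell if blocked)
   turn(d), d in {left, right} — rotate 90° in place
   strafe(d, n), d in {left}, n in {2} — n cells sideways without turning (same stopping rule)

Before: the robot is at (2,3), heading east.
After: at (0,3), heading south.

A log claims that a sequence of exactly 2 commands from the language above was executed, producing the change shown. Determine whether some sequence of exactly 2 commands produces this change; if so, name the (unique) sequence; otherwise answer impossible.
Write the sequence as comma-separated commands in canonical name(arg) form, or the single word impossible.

back(3), turn(right)

key: back(3) runs into the grid edge before its full distance
from: at (2,3), heading east
[1] after back(3): at (0,3), heading east
[2] after turn(right): at (0,3), heading south
all 49 alternatives checked — unique.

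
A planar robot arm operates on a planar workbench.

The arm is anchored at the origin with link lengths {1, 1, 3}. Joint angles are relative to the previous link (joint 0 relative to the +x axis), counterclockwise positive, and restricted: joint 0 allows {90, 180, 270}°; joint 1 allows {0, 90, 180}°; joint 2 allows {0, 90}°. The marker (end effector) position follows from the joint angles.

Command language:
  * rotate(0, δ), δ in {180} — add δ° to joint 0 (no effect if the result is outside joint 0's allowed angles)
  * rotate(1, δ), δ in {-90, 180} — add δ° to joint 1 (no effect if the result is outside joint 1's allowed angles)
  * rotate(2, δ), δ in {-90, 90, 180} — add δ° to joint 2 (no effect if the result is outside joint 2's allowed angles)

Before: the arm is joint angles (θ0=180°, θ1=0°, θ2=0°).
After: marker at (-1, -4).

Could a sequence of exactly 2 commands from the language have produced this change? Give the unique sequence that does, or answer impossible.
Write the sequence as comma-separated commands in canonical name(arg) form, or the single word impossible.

key: running rotate(1, -90) before rotate(1, 180) would end elsewhere — order is forced
t0: joint angles (θ0=180°, θ1=0°, θ2=0°)
step 1 (rotate(1, 180)): joint angles (θ0=180°, θ1=180°, θ2=0°)
step 2 (rotate(1, -90)): joint angles (θ0=180°, θ1=90°, θ2=0°)
all 36 alternatives checked — unique.

rotate(1, 180), rotate(1, -90)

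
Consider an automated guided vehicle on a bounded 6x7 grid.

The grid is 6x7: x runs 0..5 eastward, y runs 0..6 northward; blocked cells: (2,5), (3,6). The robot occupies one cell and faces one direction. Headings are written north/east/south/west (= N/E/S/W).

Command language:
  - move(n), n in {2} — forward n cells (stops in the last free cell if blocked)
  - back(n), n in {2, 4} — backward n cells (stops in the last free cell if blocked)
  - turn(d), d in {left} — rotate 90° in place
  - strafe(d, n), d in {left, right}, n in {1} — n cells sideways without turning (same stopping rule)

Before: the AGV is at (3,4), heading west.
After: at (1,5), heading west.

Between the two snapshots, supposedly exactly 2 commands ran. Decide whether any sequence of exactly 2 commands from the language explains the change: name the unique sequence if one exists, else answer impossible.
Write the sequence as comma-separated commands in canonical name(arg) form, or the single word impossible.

move(2), strafe(right, 1)

key: order matters: swapping move(2) and strafe(right, 1) lands elsewhere
from: at (3,4), heading west
t=1 move(2) ⇒ at (1,4), heading west
t=2 strafe(right, 1) ⇒ at (1,5), heading west
uniquely the one of 36 2-step routes that fits.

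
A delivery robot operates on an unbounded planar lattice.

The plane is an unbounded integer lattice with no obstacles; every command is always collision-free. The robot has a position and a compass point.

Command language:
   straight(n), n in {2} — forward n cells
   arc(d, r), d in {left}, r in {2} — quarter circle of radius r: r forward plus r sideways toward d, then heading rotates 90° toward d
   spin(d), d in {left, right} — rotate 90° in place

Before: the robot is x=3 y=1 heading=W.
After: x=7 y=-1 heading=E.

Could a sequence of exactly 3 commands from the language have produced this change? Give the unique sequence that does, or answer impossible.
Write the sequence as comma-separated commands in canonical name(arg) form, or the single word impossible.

spin(left), arc(left, 2), straight(2)

key: position moved to (7,-1) AND the heading swung to E — translation plus rotation needed
t0: x=3 y=1 heading=W
step 1 (spin(left)): x=3 y=1 heading=S
step 2 (arc(left, 2)): x=5 y=-1 heading=E
step 3 (straight(2)): x=7 y=-1 heading=E
all 64 alternatives checked — unique.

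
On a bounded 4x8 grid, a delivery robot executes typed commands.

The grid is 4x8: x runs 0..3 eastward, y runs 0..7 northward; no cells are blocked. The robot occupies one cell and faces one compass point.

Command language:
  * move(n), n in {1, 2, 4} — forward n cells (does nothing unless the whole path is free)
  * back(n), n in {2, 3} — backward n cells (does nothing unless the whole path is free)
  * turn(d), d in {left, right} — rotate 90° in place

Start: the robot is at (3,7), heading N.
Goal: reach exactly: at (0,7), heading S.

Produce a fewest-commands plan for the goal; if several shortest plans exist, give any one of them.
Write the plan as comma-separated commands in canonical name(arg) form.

start: at (3,7), heading N
step 1 (turn(right)): at (3,7), heading E
step 2 (back(3)): at (0,7), heading E
step 3 (turn(right)): at (0,7), heading S
no 2-step plan works, so 3 is optimal.

turn(right), back(3), turn(right)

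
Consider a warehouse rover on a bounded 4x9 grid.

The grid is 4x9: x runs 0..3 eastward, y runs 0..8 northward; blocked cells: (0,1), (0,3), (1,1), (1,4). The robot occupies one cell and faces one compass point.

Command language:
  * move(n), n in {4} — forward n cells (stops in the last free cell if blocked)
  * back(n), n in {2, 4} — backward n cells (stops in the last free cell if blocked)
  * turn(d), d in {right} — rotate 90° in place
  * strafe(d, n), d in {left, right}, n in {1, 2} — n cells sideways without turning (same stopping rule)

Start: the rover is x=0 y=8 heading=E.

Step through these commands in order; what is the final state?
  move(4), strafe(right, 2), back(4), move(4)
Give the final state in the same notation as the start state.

x=3 y=6 heading=E

t0: x=0 y=8 heading=E
step 1 (move(4)): x=3 y=8 heading=E
step 2 (strafe(right, 2)): x=3 y=6 heading=E
step 3 (back(4)): x=0 y=6 heading=E
step 4 (move(4)): x=3 y=6 heading=E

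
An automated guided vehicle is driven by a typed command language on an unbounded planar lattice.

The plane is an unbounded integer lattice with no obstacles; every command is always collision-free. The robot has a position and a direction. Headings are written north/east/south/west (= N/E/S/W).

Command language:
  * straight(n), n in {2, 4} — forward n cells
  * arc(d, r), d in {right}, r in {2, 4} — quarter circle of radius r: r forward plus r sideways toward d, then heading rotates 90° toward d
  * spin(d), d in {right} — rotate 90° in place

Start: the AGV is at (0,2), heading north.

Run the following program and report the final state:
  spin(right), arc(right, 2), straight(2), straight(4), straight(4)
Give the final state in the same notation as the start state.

at (2,-10), heading south

begin: at (0,2), heading north
[1] after spin(right): at (0,2), heading east
[2] after arc(right, 2): at (2,0), heading south
[3] after straight(2): at (2,-2), heading south
[4] after straight(4): at (2,-6), heading south
[5] after straight(4): at (2,-10), heading south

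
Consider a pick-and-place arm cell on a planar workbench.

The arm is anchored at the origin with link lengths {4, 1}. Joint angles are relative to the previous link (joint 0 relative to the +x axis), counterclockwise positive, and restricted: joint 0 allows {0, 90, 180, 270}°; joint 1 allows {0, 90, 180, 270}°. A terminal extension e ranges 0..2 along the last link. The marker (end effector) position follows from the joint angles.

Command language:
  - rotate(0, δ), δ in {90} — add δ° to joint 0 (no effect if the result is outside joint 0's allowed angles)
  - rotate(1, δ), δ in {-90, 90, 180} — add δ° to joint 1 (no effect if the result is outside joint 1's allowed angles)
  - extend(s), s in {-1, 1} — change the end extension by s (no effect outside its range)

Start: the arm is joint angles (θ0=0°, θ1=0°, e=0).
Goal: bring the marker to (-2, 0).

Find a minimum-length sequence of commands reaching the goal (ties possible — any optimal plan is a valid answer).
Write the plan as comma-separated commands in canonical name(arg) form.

start: joint angles (θ0=0°, θ1=0°, e=0)
t=1 extend(1) ⇒ joint angles (θ0=0°, θ1=0°, e=1)
t=2 rotate(0, 90) ⇒ joint angles (θ0=90°, θ1=0°, e=1)
t=3 rotate(0, 90) ⇒ joint angles (θ0=180°, θ1=0°, e=1)
t=4 rotate(1, 180) ⇒ joint angles (θ0=180°, θ1=180°, e=1)
nothing shorter than 4 reaches the goal.

extend(1), rotate(0, 90), rotate(0, 90), rotate(1, 180)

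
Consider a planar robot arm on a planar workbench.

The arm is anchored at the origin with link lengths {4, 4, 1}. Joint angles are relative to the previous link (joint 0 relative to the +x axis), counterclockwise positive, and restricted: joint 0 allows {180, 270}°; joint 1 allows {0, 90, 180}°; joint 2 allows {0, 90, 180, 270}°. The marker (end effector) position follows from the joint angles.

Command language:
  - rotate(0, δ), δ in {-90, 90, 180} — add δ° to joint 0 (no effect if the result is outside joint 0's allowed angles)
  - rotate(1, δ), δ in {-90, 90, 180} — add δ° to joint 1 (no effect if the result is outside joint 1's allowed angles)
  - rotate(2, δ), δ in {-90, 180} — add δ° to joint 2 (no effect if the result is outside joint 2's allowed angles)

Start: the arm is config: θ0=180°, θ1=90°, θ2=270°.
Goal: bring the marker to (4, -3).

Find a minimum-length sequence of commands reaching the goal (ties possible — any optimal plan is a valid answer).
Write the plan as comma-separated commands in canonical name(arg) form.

rotate(2, 180), rotate(0, 90)

begin: config: θ0=180°, θ1=90°, θ2=270°
t=1 rotate(2, 180) ⇒ config: θ0=180°, θ1=90°, θ2=90°
t=2 rotate(0, 90) ⇒ config: θ0=270°, θ1=90°, θ2=90°
nothing shorter than 2 reaches the goal.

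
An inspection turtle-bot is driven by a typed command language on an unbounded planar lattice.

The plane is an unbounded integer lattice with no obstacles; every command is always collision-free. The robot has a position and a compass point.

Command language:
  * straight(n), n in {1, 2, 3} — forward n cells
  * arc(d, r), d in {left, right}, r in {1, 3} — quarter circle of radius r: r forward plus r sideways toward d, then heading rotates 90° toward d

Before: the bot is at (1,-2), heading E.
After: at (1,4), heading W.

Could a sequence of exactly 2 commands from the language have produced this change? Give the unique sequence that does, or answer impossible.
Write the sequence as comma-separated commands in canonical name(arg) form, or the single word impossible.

arc(left, 3), arc(left, 3)

key: position moved to (1,4) AND the heading swung to W — translation plus rotation needed
t0: at (1,-2), heading E
t=1 arc(left, 3) ⇒ at (4,1), heading N
t=2 arc(left, 3) ⇒ at (1,4), heading W
no rival 2-sequence matches.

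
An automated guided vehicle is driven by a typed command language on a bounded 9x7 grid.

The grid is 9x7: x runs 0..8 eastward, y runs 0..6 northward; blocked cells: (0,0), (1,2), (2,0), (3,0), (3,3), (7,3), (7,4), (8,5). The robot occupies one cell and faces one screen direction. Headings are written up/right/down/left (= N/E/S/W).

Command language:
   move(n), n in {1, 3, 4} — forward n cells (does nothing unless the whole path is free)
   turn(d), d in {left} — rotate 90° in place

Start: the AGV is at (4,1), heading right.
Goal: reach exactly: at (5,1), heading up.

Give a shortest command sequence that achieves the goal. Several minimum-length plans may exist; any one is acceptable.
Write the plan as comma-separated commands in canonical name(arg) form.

initial: at (4,1), heading right
step 1 (move(1)): at (5,1), heading right
step 2 (turn(left)): at (5,1), heading up
nothing shorter than 2 reaches the goal.

move(1), turn(left)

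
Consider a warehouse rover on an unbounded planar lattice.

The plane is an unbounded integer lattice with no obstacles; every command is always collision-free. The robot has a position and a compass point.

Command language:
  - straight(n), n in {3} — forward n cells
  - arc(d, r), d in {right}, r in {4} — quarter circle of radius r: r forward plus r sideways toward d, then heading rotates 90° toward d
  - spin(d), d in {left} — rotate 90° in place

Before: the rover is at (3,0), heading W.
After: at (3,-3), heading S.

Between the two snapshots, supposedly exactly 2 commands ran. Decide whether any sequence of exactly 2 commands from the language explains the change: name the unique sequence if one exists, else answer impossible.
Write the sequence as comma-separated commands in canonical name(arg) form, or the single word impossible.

key: position moved to (3,-3) AND the heading swung to S — translation plus rotation needed
from: at (3,0), heading W
t=1 spin(left) ⇒ at (3,0), heading S
t=2 straight(3) ⇒ at (3,-3), heading S
no rival 2-sequence matches.

spin(left), straight(3)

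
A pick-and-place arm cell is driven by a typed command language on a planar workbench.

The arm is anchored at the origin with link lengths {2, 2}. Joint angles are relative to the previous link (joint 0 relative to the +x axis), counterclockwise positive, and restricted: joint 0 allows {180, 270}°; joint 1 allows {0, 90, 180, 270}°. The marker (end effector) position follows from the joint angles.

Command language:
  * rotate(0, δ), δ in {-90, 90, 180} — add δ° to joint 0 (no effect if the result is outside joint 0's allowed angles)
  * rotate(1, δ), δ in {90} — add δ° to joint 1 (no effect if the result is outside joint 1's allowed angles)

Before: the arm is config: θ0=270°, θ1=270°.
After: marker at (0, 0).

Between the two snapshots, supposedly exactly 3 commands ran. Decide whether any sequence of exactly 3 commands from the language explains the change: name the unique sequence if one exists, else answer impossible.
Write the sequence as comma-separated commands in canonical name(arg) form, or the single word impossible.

start: config: θ0=270°, θ1=270°
t=1 rotate(1, 90) ⇒ config: θ0=270°, θ1=0°
t=2 rotate(1, 90) ⇒ config: θ0=270°, θ1=90°
t=3 rotate(1, 90) ⇒ config: θ0=270°, θ1=180°
uniquely the one of 64 3-step routes that fits.

rotate(1, 90), rotate(1, 90), rotate(1, 90)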